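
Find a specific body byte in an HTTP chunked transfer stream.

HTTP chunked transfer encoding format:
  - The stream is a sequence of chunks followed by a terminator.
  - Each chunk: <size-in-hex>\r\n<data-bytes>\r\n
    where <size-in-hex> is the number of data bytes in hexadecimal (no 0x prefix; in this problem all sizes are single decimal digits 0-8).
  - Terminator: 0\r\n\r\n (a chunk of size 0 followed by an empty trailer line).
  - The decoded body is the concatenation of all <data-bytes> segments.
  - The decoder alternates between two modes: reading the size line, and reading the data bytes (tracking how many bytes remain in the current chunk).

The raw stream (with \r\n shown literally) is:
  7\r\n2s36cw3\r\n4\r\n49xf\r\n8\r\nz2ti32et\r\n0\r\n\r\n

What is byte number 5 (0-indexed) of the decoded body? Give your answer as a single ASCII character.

Answer: w

Derivation:
Chunk 1: stream[0..1]='7' size=0x7=7, data at stream[3..10]='2s36cw3' -> body[0..7], body so far='2s36cw3'
Chunk 2: stream[12..13]='4' size=0x4=4, data at stream[15..19]='49xf' -> body[7..11], body so far='2s36cw349xf'
Chunk 3: stream[21..22]='8' size=0x8=8, data at stream[24..32]='z2ti32et' -> body[11..19], body so far='2s36cw349xfz2ti32et'
Chunk 4: stream[34..35]='0' size=0 (terminator). Final body='2s36cw349xfz2ti32et' (19 bytes)
Body byte 5 = 'w'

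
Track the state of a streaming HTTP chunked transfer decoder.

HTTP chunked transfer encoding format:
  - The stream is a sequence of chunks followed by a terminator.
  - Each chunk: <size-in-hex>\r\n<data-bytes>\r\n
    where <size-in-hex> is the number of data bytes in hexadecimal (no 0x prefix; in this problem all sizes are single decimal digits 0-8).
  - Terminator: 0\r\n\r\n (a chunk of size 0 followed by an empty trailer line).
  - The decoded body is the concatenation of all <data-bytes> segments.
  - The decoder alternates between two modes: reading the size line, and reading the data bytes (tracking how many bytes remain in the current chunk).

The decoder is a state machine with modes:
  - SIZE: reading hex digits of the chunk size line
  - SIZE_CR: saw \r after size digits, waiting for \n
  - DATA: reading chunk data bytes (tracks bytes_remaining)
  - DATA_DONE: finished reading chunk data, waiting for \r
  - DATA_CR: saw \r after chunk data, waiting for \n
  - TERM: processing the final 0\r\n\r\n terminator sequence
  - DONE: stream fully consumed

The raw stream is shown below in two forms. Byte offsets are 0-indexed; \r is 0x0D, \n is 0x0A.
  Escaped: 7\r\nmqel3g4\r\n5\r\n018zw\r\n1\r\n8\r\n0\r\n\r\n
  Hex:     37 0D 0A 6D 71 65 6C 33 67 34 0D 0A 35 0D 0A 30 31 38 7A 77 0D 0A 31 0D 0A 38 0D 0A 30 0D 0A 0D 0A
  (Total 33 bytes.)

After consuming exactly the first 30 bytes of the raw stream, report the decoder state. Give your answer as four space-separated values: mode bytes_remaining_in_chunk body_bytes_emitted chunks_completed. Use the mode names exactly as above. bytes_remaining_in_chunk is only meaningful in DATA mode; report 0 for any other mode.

Byte 0 = '7': mode=SIZE remaining=0 emitted=0 chunks_done=0
Byte 1 = 0x0D: mode=SIZE_CR remaining=0 emitted=0 chunks_done=0
Byte 2 = 0x0A: mode=DATA remaining=7 emitted=0 chunks_done=0
Byte 3 = 'm': mode=DATA remaining=6 emitted=1 chunks_done=0
Byte 4 = 'q': mode=DATA remaining=5 emitted=2 chunks_done=0
Byte 5 = 'e': mode=DATA remaining=4 emitted=3 chunks_done=0
Byte 6 = 'l': mode=DATA remaining=3 emitted=4 chunks_done=0
Byte 7 = '3': mode=DATA remaining=2 emitted=5 chunks_done=0
Byte 8 = 'g': mode=DATA remaining=1 emitted=6 chunks_done=0
Byte 9 = '4': mode=DATA_DONE remaining=0 emitted=7 chunks_done=0
Byte 10 = 0x0D: mode=DATA_CR remaining=0 emitted=7 chunks_done=0
Byte 11 = 0x0A: mode=SIZE remaining=0 emitted=7 chunks_done=1
Byte 12 = '5': mode=SIZE remaining=0 emitted=7 chunks_done=1
Byte 13 = 0x0D: mode=SIZE_CR remaining=0 emitted=7 chunks_done=1
Byte 14 = 0x0A: mode=DATA remaining=5 emitted=7 chunks_done=1
Byte 15 = '0': mode=DATA remaining=4 emitted=8 chunks_done=1
Byte 16 = '1': mode=DATA remaining=3 emitted=9 chunks_done=1
Byte 17 = '8': mode=DATA remaining=2 emitted=10 chunks_done=1
Byte 18 = 'z': mode=DATA remaining=1 emitted=11 chunks_done=1
Byte 19 = 'w': mode=DATA_DONE remaining=0 emitted=12 chunks_done=1
Byte 20 = 0x0D: mode=DATA_CR remaining=0 emitted=12 chunks_done=1
Byte 21 = 0x0A: mode=SIZE remaining=0 emitted=12 chunks_done=2
Byte 22 = '1': mode=SIZE remaining=0 emitted=12 chunks_done=2
Byte 23 = 0x0D: mode=SIZE_CR remaining=0 emitted=12 chunks_done=2
Byte 24 = 0x0A: mode=DATA remaining=1 emitted=12 chunks_done=2
Byte 25 = '8': mode=DATA_DONE remaining=0 emitted=13 chunks_done=2
Byte 26 = 0x0D: mode=DATA_CR remaining=0 emitted=13 chunks_done=2
Byte 27 = 0x0A: mode=SIZE remaining=0 emitted=13 chunks_done=3
Byte 28 = '0': mode=SIZE remaining=0 emitted=13 chunks_done=3
Byte 29 = 0x0D: mode=SIZE_CR remaining=0 emitted=13 chunks_done=3

Answer: SIZE_CR 0 13 3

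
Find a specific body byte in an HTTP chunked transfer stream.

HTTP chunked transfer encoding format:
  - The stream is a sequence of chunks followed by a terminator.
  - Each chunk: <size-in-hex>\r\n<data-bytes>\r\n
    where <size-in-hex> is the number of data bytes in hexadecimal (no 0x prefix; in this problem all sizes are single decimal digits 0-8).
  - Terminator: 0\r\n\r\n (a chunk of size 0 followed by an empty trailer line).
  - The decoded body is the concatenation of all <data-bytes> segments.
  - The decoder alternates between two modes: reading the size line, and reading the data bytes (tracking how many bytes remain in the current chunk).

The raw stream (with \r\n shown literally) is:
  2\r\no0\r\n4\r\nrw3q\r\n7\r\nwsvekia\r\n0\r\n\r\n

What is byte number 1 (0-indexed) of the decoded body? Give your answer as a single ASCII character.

Chunk 1: stream[0..1]='2' size=0x2=2, data at stream[3..5]='o0' -> body[0..2], body so far='o0'
Chunk 2: stream[7..8]='4' size=0x4=4, data at stream[10..14]='rw3q' -> body[2..6], body so far='o0rw3q'
Chunk 3: stream[16..17]='7' size=0x7=7, data at stream[19..26]='wsvekia' -> body[6..13], body so far='o0rw3qwsvekia'
Chunk 4: stream[28..29]='0' size=0 (terminator). Final body='o0rw3qwsvekia' (13 bytes)
Body byte 1 = '0'

Answer: 0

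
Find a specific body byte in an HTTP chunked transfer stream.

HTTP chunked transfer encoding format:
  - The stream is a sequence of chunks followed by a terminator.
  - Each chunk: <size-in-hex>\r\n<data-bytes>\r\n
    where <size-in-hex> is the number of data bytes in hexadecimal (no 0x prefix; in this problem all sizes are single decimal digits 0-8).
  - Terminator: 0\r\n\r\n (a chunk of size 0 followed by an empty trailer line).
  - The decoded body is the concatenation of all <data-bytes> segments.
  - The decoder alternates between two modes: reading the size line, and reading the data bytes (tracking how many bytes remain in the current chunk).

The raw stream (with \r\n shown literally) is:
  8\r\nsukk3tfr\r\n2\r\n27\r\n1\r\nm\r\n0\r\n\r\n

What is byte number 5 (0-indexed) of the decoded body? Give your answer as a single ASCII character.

Answer: t

Derivation:
Chunk 1: stream[0..1]='8' size=0x8=8, data at stream[3..11]='sukk3tfr' -> body[0..8], body so far='sukk3tfr'
Chunk 2: stream[13..14]='2' size=0x2=2, data at stream[16..18]='27' -> body[8..10], body so far='sukk3tfr27'
Chunk 3: stream[20..21]='1' size=0x1=1, data at stream[23..24]='m' -> body[10..11], body so far='sukk3tfr27m'
Chunk 4: stream[26..27]='0' size=0 (terminator). Final body='sukk3tfr27m' (11 bytes)
Body byte 5 = 't'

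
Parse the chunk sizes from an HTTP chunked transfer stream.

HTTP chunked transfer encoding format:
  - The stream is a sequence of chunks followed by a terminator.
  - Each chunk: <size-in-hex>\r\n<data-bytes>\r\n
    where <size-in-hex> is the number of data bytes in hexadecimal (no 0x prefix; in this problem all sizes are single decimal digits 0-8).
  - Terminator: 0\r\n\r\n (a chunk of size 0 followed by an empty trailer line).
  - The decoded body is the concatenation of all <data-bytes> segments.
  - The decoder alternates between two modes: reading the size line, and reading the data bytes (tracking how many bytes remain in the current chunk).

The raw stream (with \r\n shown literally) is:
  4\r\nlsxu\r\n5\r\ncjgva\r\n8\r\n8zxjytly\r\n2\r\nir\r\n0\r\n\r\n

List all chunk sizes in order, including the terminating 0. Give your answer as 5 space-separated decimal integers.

Chunk 1: stream[0..1]='4' size=0x4=4, data at stream[3..7]='lsxu' -> body[0..4], body so far='lsxu'
Chunk 2: stream[9..10]='5' size=0x5=5, data at stream[12..17]='cjgva' -> body[4..9], body so far='lsxucjgva'
Chunk 3: stream[19..20]='8' size=0x8=8, data at stream[22..30]='8zxjytly' -> body[9..17], body so far='lsxucjgva8zxjytly'
Chunk 4: stream[32..33]='2' size=0x2=2, data at stream[35..37]='ir' -> body[17..19], body so far='lsxucjgva8zxjytlyir'
Chunk 5: stream[39..40]='0' size=0 (terminator). Final body='lsxucjgva8zxjytlyir' (19 bytes)

Answer: 4 5 8 2 0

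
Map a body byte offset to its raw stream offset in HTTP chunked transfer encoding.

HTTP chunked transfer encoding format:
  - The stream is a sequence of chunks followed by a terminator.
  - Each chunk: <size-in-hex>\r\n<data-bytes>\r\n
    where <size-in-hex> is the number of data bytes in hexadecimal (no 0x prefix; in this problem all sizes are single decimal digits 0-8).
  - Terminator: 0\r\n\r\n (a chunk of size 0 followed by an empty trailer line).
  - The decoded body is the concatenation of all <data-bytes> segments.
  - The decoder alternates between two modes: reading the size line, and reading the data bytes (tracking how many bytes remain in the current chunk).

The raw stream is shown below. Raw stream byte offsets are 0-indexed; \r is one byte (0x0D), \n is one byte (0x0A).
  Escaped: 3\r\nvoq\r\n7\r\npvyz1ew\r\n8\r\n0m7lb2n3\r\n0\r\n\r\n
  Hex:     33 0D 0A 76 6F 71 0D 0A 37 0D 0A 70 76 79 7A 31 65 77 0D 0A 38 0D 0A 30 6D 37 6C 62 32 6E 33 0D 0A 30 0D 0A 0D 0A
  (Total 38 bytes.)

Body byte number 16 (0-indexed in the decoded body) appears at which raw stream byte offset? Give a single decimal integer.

Chunk 1: stream[0..1]='3' size=0x3=3, data at stream[3..6]='voq' -> body[0..3], body so far='voq'
Chunk 2: stream[8..9]='7' size=0x7=7, data at stream[11..18]='pvyz1ew' -> body[3..10], body so far='voqpvyz1ew'
Chunk 3: stream[20..21]='8' size=0x8=8, data at stream[23..31]='0m7lb2n3' -> body[10..18], body so far='voqpvyz1ew0m7lb2n3'
Chunk 4: stream[33..34]='0' size=0 (terminator). Final body='voqpvyz1ew0m7lb2n3' (18 bytes)
Body byte 16 at stream offset 29

Answer: 29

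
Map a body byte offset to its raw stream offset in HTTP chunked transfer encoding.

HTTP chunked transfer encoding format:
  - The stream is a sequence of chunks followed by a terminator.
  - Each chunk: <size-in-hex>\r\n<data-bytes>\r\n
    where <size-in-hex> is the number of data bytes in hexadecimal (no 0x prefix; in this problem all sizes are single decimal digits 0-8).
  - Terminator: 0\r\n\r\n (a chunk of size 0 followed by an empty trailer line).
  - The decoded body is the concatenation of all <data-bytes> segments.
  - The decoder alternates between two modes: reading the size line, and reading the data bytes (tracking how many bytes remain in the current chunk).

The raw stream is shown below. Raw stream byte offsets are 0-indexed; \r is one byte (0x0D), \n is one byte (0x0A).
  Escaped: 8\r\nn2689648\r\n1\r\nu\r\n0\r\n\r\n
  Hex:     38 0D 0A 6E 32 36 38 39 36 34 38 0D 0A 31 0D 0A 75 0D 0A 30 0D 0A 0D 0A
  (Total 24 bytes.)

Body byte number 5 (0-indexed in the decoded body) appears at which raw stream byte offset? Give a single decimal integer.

Chunk 1: stream[0..1]='8' size=0x8=8, data at stream[3..11]='n2689648' -> body[0..8], body so far='n2689648'
Chunk 2: stream[13..14]='1' size=0x1=1, data at stream[16..17]='u' -> body[8..9], body so far='n2689648u'
Chunk 3: stream[19..20]='0' size=0 (terminator). Final body='n2689648u' (9 bytes)
Body byte 5 at stream offset 8

Answer: 8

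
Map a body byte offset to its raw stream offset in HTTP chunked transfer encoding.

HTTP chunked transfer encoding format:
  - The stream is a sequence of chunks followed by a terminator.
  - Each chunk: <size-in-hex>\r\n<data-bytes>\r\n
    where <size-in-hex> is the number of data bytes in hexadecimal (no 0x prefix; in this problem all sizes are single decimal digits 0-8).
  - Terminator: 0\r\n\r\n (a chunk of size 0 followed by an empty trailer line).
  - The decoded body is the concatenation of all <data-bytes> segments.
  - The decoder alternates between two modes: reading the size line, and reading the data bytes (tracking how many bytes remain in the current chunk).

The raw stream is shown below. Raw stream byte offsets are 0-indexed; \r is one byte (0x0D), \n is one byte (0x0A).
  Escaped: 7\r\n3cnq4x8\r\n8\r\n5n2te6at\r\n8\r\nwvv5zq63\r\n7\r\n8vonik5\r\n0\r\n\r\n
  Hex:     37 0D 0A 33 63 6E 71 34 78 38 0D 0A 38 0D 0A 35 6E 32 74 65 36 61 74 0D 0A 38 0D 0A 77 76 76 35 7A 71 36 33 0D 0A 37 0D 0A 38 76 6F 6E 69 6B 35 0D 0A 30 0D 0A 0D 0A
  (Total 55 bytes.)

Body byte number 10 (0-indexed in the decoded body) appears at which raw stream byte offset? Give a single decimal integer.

Chunk 1: stream[0..1]='7' size=0x7=7, data at stream[3..10]='3cnq4x8' -> body[0..7], body so far='3cnq4x8'
Chunk 2: stream[12..13]='8' size=0x8=8, data at stream[15..23]='5n2te6at' -> body[7..15], body so far='3cnq4x85n2te6at'
Chunk 3: stream[25..26]='8' size=0x8=8, data at stream[28..36]='wvv5zq63' -> body[15..23], body so far='3cnq4x85n2te6atwvv5zq63'
Chunk 4: stream[38..39]='7' size=0x7=7, data at stream[41..48]='8vonik5' -> body[23..30], body so far='3cnq4x85n2te6atwvv5zq638vonik5'
Chunk 5: stream[50..51]='0' size=0 (terminator). Final body='3cnq4x85n2te6atwvv5zq638vonik5' (30 bytes)
Body byte 10 at stream offset 18

Answer: 18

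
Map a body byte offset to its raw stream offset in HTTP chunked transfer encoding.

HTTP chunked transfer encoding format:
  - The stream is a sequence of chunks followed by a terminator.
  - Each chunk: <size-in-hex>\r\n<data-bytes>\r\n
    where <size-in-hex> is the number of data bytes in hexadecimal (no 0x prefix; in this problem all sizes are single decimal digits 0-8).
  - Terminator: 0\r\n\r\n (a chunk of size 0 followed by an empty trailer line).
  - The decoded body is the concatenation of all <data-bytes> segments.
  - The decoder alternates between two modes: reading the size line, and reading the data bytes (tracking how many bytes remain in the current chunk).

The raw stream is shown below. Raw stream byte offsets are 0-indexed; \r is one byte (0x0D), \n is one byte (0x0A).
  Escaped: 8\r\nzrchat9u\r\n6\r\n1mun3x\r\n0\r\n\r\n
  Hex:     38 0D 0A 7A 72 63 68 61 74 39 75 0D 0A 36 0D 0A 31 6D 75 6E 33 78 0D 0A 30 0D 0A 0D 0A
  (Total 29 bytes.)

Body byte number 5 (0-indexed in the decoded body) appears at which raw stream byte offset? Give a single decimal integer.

Answer: 8

Derivation:
Chunk 1: stream[0..1]='8' size=0x8=8, data at stream[3..11]='zrchat9u' -> body[0..8], body so far='zrchat9u'
Chunk 2: stream[13..14]='6' size=0x6=6, data at stream[16..22]='1mun3x' -> body[8..14], body so far='zrchat9u1mun3x'
Chunk 3: stream[24..25]='0' size=0 (terminator). Final body='zrchat9u1mun3x' (14 bytes)
Body byte 5 at stream offset 8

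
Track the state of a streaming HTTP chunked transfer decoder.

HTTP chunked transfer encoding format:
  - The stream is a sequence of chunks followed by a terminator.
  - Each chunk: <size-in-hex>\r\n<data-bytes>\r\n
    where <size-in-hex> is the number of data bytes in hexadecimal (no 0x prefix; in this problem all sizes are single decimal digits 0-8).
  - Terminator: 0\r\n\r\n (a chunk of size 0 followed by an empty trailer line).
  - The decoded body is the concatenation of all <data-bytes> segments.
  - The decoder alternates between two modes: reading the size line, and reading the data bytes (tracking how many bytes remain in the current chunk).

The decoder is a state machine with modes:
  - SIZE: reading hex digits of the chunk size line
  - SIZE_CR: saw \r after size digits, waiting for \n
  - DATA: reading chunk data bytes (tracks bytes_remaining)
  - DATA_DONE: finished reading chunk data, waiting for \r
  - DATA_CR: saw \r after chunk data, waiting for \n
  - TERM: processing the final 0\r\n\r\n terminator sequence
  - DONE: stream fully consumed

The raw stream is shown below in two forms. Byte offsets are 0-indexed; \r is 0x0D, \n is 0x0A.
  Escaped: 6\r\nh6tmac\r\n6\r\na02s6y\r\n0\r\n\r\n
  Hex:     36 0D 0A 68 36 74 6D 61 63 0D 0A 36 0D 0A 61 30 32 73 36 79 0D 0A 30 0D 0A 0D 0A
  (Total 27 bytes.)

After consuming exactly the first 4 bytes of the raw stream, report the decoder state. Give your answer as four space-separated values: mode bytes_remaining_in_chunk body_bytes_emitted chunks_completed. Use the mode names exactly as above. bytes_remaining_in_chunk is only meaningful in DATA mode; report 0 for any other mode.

Answer: DATA 5 1 0

Derivation:
Byte 0 = '6': mode=SIZE remaining=0 emitted=0 chunks_done=0
Byte 1 = 0x0D: mode=SIZE_CR remaining=0 emitted=0 chunks_done=0
Byte 2 = 0x0A: mode=DATA remaining=6 emitted=0 chunks_done=0
Byte 3 = 'h': mode=DATA remaining=5 emitted=1 chunks_done=0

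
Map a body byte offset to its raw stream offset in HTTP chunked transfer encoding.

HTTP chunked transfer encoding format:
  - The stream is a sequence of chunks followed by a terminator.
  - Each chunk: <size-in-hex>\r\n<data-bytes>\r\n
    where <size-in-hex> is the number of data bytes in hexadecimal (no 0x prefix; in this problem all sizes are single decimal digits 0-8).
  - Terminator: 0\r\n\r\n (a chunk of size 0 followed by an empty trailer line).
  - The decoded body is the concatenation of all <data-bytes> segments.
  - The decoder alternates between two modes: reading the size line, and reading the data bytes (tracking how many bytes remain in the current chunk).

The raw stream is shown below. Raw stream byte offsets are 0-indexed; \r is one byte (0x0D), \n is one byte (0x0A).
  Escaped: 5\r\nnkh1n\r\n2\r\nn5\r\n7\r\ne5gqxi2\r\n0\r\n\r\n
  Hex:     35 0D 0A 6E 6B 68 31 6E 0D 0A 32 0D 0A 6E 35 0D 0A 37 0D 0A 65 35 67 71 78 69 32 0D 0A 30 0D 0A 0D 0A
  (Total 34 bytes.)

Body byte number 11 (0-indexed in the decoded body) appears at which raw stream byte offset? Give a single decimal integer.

Chunk 1: stream[0..1]='5' size=0x5=5, data at stream[3..8]='nkh1n' -> body[0..5], body so far='nkh1n'
Chunk 2: stream[10..11]='2' size=0x2=2, data at stream[13..15]='n5' -> body[5..7], body so far='nkh1nn5'
Chunk 3: stream[17..18]='7' size=0x7=7, data at stream[20..27]='e5gqxi2' -> body[7..14], body so far='nkh1nn5e5gqxi2'
Chunk 4: stream[29..30]='0' size=0 (terminator). Final body='nkh1nn5e5gqxi2' (14 bytes)
Body byte 11 at stream offset 24

Answer: 24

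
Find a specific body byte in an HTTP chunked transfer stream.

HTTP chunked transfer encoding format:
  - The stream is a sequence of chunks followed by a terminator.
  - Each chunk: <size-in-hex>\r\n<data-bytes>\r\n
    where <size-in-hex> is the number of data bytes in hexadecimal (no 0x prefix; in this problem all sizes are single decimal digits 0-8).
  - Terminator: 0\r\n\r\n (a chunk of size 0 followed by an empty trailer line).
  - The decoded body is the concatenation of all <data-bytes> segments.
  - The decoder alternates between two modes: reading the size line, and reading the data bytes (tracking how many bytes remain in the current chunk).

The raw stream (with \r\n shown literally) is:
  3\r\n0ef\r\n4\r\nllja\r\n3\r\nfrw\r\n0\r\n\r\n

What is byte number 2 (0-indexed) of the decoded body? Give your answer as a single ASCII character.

Chunk 1: stream[0..1]='3' size=0x3=3, data at stream[3..6]='0ef' -> body[0..3], body so far='0ef'
Chunk 2: stream[8..9]='4' size=0x4=4, data at stream[11..15]='llja' -> body[3..7], body so far='0efllja'
Chunk 3: stream[17..18]='3' size=0x3=3, data at stream[20..23]='frw' -> body[7..10], body so far='0eflljafrw'
Chunk 4: stream[25..26]='0' size=0 (terminator). Final body='0eflljafrw' (10 bytes)
Body byte 2 = 'f'

Answer: f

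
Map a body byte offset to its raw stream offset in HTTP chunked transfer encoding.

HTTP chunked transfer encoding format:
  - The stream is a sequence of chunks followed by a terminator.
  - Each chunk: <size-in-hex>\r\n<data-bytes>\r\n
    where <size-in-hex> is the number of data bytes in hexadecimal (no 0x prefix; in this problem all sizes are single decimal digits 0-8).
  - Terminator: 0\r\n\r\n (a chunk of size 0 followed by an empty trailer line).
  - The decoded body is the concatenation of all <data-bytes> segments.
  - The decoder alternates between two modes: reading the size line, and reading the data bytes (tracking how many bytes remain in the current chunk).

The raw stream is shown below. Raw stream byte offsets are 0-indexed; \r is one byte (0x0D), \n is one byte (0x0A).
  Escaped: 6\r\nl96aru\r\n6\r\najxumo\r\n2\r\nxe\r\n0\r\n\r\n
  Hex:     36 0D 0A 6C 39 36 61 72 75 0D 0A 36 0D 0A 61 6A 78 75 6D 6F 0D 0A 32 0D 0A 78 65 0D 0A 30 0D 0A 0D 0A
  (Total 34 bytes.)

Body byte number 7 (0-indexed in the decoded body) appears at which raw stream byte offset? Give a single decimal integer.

Chunk 1: stream[0..1]='6' size=0x6=6, data at stream[3..9]='l96aru' -> body[0..6], body so far='l96aru'
Chunk 2: stream[11..12]='6' size=0x6=6, data at stream[14..20]='ajxumo' -> body[6..12], body so far='l96aruajxumo'
Chunk 3: stream[22..23]='2' size=0x2=2, data at stream[25..27]='xe' -> body[12..14], body so far='l96aruajxumoxe'
Chunk 4: stream[29..30]='0' size=0 (terminator). Final body='l96aruajxumoxe' (14 bytes)
Body byte 7 at stream offset 15

Answer: 15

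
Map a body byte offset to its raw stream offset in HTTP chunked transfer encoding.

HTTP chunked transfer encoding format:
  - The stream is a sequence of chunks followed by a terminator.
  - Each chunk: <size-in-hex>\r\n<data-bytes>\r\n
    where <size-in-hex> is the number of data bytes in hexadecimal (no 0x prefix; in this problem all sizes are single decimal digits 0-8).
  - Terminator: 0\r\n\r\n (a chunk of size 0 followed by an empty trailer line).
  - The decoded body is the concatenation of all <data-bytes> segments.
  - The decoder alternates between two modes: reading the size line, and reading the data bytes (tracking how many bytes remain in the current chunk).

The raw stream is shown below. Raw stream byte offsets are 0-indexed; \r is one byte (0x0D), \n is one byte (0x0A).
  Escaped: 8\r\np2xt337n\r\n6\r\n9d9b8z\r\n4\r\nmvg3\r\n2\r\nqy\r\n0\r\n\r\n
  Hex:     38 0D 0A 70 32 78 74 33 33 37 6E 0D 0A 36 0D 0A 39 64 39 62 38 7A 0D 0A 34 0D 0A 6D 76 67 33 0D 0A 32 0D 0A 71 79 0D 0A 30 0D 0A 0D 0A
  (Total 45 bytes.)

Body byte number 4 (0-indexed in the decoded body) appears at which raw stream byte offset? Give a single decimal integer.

Chunk 1: stream[0..1]='8' size=0x8=8, data at stream[3..11]='p2xt337n' -> body[0..8], body so far='p2xt337n'
Chunk 2: stream[13..14]='6' size=0x6=6, data at stream[16..22]='9d9b8z' -> body[8..14], body so far='p2xt337n9d9b8z'
Chunk 3: stream[24..25]='4' size=0x4=4, data at stream[27..31]='mvg3' -> body[14..18], body so far='p2xt337n9d9b8zmvg3'
Chunk 4: stream[33..34]='2' size=0x2=2, data at stream[36..38]='qy' -> body[18..20], body so far='p2xt337n9d9b8zmvg3qy'
Chunk 5: stream[40..41]='0' size=0 (terminator). Final body='p2xt337n9d9b8zmvg3qy' (20 bytes)
Body byte 4 at stream offset 7

Answer: 7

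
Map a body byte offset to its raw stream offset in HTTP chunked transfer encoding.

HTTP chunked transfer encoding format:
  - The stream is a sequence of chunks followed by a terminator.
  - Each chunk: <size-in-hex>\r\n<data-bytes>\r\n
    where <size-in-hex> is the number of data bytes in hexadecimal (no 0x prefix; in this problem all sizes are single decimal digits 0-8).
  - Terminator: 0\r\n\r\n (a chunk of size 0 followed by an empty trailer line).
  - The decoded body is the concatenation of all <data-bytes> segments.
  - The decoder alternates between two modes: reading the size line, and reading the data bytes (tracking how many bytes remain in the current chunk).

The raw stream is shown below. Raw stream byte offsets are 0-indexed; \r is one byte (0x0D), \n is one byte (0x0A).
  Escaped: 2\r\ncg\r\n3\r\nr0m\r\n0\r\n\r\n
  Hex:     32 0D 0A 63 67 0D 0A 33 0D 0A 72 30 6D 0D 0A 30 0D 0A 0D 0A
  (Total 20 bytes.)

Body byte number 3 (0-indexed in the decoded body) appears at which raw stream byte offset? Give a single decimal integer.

Answer: 11

Derivation:
Chunk 1: stream[0..1]='2' size=0x2=2, data at stream[3..5]='cg' -> body[0..2], body so far='cg'
Chunk 2: stream[7..8]='3' size=0x3=3, data at stream[10..13]='r0m' -> body[2..5], body so far='cgr0m'
Chunk 3: stream[15..16]='0' size=0 (terminator). Final body='cgr0m' (5 bytes)
Body byte 3 at stream offset 11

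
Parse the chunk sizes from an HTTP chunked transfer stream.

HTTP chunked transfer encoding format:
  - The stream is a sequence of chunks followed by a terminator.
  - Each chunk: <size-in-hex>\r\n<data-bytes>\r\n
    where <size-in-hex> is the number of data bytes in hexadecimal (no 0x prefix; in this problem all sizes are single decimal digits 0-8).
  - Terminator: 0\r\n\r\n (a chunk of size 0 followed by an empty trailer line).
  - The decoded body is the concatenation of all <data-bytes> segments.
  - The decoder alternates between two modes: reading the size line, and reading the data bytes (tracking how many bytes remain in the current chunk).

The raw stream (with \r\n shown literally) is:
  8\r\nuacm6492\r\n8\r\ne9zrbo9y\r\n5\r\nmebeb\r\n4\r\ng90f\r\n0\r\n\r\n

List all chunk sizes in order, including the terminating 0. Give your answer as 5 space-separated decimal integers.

Answer: 8 8 5 4 0

Derivation:
Chunk 1: stream[0..1]='8' size=0x8=8, data at stream[3..11]='uacm6492' -> body[0..8], body so far='uacm6492'
Chunk 2: stream[13..14]='8' size=0x8=8, data at stream[16..24]='e9zrbo9y' -> body[8..16], body so far='uacm6492e9zrbo9y'
Chunk 3: stream[26..27]='5' size=0x5=5, data at stream[29..34]='mebeb' -> body[16..21], body so far='uacm6492e9zrbo9ymebeb'
Chunk 4: stream[36..37]='4' size=0x4=4, data at stream[39..43]='g90f' -> body[21..25], body so far='uacm6492e9zrbo9ymebebg90f'
Chunk 5: stream[45..46]='0' size=0 (terminator). Final body='uacm6492e9zrbo9ymebebg90f' (25 bytes)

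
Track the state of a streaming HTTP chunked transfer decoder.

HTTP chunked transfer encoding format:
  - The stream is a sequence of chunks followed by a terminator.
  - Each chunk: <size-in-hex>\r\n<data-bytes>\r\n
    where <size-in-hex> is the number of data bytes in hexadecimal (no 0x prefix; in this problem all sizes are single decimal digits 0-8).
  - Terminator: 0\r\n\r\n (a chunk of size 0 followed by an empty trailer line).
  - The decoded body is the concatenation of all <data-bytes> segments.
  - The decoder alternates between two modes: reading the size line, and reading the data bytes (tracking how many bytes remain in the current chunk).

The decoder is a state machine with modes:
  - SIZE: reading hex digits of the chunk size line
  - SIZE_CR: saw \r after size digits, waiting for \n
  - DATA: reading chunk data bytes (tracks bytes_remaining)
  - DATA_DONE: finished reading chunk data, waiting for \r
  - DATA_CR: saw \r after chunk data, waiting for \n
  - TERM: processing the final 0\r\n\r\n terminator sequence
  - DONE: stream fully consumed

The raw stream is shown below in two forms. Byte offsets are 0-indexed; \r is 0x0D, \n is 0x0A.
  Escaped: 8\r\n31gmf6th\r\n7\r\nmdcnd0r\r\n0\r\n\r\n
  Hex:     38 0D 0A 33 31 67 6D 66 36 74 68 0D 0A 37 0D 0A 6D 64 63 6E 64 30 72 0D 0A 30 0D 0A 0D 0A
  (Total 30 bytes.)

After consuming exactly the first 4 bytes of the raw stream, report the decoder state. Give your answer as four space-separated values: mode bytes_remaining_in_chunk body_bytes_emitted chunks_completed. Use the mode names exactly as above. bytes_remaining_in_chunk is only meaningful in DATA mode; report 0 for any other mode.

Answer: DATA 7 1 0

Derivation:
Byte 0 = '8': mode=SIZE remaining=0 emitted=0 chunks_done=0
Byte 1 = 0x0D: mode=SIZE_CR remaining=0 emitted=0 chunks_done=0
Byte 2 = 0x0A: mode=DATA remaining=8 emitted=0 chunks_done=0
Byte 3 = '3': mode=DATA remaining=7 emitted=1 chunks_done=0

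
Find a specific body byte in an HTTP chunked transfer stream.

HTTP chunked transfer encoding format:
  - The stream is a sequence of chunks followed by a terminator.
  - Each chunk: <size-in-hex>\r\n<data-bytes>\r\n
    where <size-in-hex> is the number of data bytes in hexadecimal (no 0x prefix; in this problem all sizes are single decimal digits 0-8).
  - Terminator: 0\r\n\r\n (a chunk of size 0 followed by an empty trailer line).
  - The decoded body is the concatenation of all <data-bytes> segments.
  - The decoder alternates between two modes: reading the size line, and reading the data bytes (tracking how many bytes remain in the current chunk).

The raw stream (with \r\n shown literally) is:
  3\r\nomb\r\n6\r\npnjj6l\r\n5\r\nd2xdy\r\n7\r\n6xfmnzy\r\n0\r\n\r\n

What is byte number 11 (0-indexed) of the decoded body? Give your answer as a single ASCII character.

Chunk 1: stream[0..1]='3' size=0x3=3, data at stream[3..6]='omb' -> body[0..3], body so far='omb'
Chunk 2: stream[8..9]='6' size=0x6=6, data at stream[11..17]='pnjj6l' -> body[3..9], body so far='ombpnjj6l'
Chunk 3: stream[19..20]='5' size=0x5=5, data at stream[22..27]='d2xdy' -> body[9..14], body so far='ombpnjj6ld2xdy'
Chunk 4: stream[29..30]='7' size=0x7=7, data at stream[32..39]='6xfmnzy' -> body[14..21], body so far='ombpnjj6ld2xdy6xfmnzy'
Chunk 5: stream[41..42]='0' size=0 (terminator). Final body='ombpnjj6ld2xdy6xfmnzy' (21 bytes)
Body byte 11 = 'x'

Answer: x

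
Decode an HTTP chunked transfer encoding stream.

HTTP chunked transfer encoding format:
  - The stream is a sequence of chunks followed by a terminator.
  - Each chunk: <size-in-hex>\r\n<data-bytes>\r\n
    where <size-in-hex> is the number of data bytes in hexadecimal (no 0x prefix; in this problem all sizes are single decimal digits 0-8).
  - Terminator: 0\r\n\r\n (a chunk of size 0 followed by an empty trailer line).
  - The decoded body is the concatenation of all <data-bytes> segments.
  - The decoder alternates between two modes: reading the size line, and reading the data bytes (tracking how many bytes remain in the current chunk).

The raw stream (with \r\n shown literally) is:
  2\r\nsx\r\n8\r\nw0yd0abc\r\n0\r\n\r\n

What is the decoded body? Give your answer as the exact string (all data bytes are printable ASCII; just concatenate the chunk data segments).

Chunk 1: stream[0..1]='2' size=0x2=2, data at stream[3..5]='sx' -> body[0..2], body so far='sx'
Chunk 2: stream[7..8]='8' size=0x8=8, data at stream[10..18]='w0yd0abc' -> body[2..10], body so far='sxw0yd0abc'
Chunk 3: stream[20..21]='0' size=0 (terminator). Final body='sxw0yd0abc' (10 bytes)

Answer: sxw0yd0abc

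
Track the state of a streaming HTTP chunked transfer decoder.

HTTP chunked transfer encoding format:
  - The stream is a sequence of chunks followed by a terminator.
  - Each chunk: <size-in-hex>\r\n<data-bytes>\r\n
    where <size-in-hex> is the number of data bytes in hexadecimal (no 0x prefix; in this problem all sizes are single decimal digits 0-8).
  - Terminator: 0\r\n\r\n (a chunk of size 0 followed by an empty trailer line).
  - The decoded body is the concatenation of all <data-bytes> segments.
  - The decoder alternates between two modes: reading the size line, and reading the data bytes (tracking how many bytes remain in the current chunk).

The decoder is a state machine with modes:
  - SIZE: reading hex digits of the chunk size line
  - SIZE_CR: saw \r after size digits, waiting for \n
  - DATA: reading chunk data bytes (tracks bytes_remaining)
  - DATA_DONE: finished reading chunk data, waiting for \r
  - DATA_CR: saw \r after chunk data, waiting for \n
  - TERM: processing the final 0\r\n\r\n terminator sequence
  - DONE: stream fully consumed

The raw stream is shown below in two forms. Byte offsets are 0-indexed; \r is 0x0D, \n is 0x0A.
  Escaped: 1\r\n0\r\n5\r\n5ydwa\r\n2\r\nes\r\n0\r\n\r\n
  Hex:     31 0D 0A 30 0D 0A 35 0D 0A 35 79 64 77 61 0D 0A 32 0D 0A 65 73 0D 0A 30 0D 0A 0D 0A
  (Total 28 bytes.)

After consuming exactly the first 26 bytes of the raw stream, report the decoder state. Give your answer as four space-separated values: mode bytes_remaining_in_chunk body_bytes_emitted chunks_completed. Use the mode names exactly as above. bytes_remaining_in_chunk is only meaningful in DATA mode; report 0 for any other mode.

Answer: TERM 0 8 3

Derivation:
Byte 0 = '1': mode=SIZE remaining=0 emitted=0 chunks_done=0
Byte 1 = 0x0D: mode=SIZE_CR remaining=0 emitted=0 chunks_done=0
Byte 2 = 0x0A: mode=DATA remaining=1 emitted=0 chunks_done=0
Byte 3 = '0': mode=DATA_DONE remaining=0 emitted=1 chunks_done=0
Byte 4 = 0x0D: mode=DATA_CR remaining=0 emitted=1 chunks_done=0
Byte 5 = 0x0A: mode=SIZE remaining=0 emitted=1 chunks_done=1
Byte 6 = '5': mode=SIZE remaining=0 emitted=1 chunks_done=1
Byte 7 = 0x0D: mode=SIZE_CR remaining=0 emitted=1 chunks_done=1
Byte 8 = 0x0A: mode=DATA remaining=5 emitted=1 chunks_done=1
Byte 9 = '5': mode=DATA remaining=4 emitted=2 chunks_done=1
Byte 10 = 'y': mode=DATA remaining=3 emitted=3 chunks_done=1
Byte 11 = 'd': mode=DATA remaining=2 emitted=4 chunks_done=1
Byte 12 = 'w': mode=DATA remaining=1 emitted=5 chunks_done=1
Byte 13 = 'a': mode=DATA_DONE remaining=0 emitted=6 chunks_done=1
Byte 14 = 0x0D: mode=DATA_CR remaining=0 emitted=6 chunks_done=1
Byte 15 = 0x0A: mode=SIZE remaining=0 emitted=6 chunks_done=2
Byte 16 = '2': mode=SIZE remaining=0 emitted=6 chunks_done=2
Byte 17 = 0x0D: mode=SIZE_CR remaining=0 emitted=6 chunks_done=2
Byte 18 = 0x0A: mode=DATA remaining=2 emitted=6 chunks_done=2
Byte 19 = 'e': mode=DATA remaining=1 emitted=7 chunks_done=2
Byte 20 = 's': mode=DATA_DONE remaining=0 emitted=8 chunks_done=2
Byte 21 = 0x0D: mode=DATA_CR remaining=0 emitted=8 chunks_done=2
Byte 22 = 0x0A: mode=SIZE remaining=0 emitted=8 chunks_done=3
Byte 23 = '0': mode=SIZE remaining=0 emitted=8 chunks_done=3
Byte 24 = 0x0D: mode=SIZE_CR remaining=0 emitted=8 chunks_done=3
Byte 25 = 0x0A: mode=TERM remaining=0 emitted=8 chunks_done=3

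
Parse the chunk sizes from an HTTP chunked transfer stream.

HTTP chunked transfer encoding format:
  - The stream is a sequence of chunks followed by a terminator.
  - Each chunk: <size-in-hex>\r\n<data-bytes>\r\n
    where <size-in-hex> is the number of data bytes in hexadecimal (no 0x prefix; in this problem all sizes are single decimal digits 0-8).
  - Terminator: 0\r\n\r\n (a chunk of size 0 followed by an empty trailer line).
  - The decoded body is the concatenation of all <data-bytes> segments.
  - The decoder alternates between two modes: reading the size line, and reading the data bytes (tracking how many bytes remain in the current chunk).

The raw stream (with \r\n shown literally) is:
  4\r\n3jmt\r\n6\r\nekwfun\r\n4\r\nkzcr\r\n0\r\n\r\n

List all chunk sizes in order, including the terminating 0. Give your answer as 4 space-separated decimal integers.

Chunk 1: stream[0..1]='4' size=0x4=4, data at stream[3..7]='3jmt' -> body[0..4], body so far='3jmt'
Chunk 2: stream[9..10]='6' size=0x6=6, data at stream[12..18]='ekwfun' -> body[4..10], body so far='3jmtekwfun'
Chunk 3: stream[20..21]='4' size=0x4=4, data at stream[23..27]='kzcr' -> body[10..14], body so far='3jmtekwfunkzcr'
Chunk 4: stream[29..30]='0' size=0 (terminator). Final body='3jmtekwfunkzcr' (14 bytes)

Answer: 4 6 4 0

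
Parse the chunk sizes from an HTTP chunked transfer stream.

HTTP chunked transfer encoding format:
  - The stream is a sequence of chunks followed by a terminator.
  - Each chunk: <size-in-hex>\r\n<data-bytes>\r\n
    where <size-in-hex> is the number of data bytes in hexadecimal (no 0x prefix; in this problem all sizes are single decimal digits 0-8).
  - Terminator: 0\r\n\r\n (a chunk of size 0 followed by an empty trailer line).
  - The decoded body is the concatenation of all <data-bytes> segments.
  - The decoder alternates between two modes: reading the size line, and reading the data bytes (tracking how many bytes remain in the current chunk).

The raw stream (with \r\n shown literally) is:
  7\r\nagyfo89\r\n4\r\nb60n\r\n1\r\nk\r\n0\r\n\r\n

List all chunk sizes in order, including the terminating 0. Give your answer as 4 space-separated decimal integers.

Chunk 1: stream[0..1]='7' size=0x7=7, data at stream[3..10]='agyfo89' -> body[0..7], body so far='agyfo89'
Chunk 2: stream[12..13]='4' size=0x4=4, data at stream[15..19]='b60n' -> body[7..11], body so far='agyfo89b60n'
Chunk 3: stream[21..22]='1' size=0x1=1, data at stream[24..25]='k' -> body[11..12], body so far='agyfo89b60nk'
Chunk 4: stream[27..28]='0' size=0 (terminator). Final body='agyfo89b60nk' (12 bytes)

Answer: 7 4 1 0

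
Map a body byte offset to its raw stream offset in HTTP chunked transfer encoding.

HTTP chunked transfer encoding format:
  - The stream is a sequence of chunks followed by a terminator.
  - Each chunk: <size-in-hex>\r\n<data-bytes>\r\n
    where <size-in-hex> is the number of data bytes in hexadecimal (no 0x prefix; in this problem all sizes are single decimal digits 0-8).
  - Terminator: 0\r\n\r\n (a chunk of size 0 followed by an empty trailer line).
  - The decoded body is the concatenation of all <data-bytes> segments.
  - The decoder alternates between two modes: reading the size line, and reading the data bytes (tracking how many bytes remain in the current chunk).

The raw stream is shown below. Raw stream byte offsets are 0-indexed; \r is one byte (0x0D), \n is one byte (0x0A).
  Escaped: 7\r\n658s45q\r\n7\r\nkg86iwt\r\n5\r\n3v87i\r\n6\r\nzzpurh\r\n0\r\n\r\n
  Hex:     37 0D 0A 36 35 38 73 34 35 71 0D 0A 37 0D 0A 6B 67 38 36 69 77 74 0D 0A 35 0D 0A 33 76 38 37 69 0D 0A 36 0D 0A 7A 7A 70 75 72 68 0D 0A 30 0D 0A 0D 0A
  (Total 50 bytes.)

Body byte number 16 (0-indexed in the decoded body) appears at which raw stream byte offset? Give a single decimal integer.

Chunk 1: stream[0..1]='7' size=0x7=7, data at stream[3..10]='658s45q' -> body[0..7], body so far='658s45q'
Chunk 2: stream[12..13]='7' size=0x7=7, data at stream[15..22]='kg86iwt' -> body[7..14], body so far='658s45qkg86iwt'
Chunk 3: stream[24..25]='5' size=0x5=5, data at stream[27..32]='3v87i' -> body[14..19], body so far='658s45qkg86iwt3v87i'
Chunk 4: stream[34..35]='6' size=0x6=6, data at stream[37..43]='zzpurh' -> body[19..25], body so far='658s45qkg86iwt3v87izzpurh'
Chunk 5: stream[45..46]='0' size=0 (terminator). Final body='658s45qkg86iwt3v87izzpurh' (25 bytes)
Body byte 16 at stream offset 29

Answer: 29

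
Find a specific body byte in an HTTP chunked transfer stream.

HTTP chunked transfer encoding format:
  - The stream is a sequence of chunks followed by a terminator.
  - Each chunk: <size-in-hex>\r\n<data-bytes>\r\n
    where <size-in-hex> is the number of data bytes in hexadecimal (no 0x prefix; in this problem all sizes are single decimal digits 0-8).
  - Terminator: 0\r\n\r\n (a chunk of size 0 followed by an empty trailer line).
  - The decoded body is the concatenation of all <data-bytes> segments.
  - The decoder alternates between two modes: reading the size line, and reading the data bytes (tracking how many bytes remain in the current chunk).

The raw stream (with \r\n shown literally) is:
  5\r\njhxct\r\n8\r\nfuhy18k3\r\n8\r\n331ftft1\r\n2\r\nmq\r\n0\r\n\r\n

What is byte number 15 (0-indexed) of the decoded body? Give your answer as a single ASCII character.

Answer: 1

Derivation:
Chunk 1: stream[0..1]='5' size=0x5=5, data at stream[3..8]='jhxct' -> body[0..5], body so far='jhxct'
Chunk 2: stream[10..11]='8' size=0x8=8, data at stream[13..21]='fuhy18k3' -> body[5..13], body so far='jhxctfuhy18k3'
Chunk 3: stream[23..24]='8' size=0x8=8, data at stream[26..34]='331ftft1' -> body[13..21], body so far='jhxctfuhy18k3331ftft1'
Chunk 4: stream[36..37]='2' size=0x2=2, data at stream[39..41]='mq' -> body[21..23], body so far='jhxctfuhy18k3331ftft1mq'
Chunk 5: stream[43..44]='0' size=0 (terminator). Final body='jhxctfuhy18k3331ftft1mq' (23 bytes)
Body byte 15 = '1'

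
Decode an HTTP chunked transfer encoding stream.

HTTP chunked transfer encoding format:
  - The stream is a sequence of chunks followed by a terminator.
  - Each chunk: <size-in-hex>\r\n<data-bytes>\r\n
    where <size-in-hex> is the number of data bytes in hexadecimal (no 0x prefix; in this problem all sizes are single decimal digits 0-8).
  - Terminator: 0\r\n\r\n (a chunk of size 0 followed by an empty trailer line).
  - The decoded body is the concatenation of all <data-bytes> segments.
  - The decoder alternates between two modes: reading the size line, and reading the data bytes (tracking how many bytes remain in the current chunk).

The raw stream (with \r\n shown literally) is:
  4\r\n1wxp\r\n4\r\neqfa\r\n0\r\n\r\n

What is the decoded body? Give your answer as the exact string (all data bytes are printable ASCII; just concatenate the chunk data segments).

Answer: 1wxpeqfa

Derivation:
Chunk 1: stream[0..1]='4' size=0x4=4, data at stream[3..7]='1wxp' -> body[0..4], body so far='1wxp'
Chunk 2: stream[9..10]='4' size=0x4=4, data at stream[12..16]='eqfa' -> body[4..8], body so far='1wxpeqfa'
Chunk 3: stream[18..19]='0' size=0 (terminator). Final body='1wxpeqfa' (8 bytes)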